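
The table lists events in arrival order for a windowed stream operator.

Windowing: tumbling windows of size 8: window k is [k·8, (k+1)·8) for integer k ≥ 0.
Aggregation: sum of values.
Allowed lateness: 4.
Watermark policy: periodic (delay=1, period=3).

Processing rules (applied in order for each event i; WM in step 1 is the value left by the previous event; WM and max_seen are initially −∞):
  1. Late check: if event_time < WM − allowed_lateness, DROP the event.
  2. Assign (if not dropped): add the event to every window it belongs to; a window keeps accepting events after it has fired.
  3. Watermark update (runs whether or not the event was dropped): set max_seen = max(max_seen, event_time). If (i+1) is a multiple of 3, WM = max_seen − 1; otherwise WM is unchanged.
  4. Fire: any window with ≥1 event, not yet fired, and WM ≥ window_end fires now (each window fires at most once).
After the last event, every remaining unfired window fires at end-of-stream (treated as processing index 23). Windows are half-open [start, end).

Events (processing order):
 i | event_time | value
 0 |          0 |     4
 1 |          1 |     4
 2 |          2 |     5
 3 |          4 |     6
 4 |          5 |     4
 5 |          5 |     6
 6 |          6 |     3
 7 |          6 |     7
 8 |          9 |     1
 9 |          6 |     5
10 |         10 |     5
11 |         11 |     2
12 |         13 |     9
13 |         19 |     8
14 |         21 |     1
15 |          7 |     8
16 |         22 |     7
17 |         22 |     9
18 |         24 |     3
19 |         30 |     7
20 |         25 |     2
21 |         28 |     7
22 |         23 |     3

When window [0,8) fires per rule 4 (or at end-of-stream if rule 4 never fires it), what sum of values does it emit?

39

i=0 t=0 v=4: → [0,8); WM=−∞
i=1 t=1 v=4: → [0,8); WM=−∞
i=2 t=2 v=5: → [0,8); WM=1
i=3 t=4 v=6: → [0,8); WM=1
i=4 t=5 v=4: → [0,8); WM=1
i=5 t=5 v=6: → [0,8); WM=4
i=6 t=6 v=3: → [0,8); WM=4
i=7 t=6 v=7: → [0,8); WM=4
i=8 t=9 v=1: → [8,16); WM=8; [0,8) fires=39
i=9 t=6 v=5: → [0,8); WM=8
i=10 t=10 v=5: → [8,16); WM=8
i=11 t=11 v=2: → [8,16); WM=10
i=12 t=13 v=9: → [8,16); WM=10
i=13 t=19 v=8: → [16,24); WM=10
i=14 t=21 v=1: → [16,24); WM=20; [8,16) fires=17
i=15 t=7 v=8: DROP (t<20-4); WM=20
i=16 t=22 v=7: → [16,24); WM=20
i=17 t=22 v=9: → [16,24); WM=21
i=18 t=24 v=3: → [24,32); WM=21
i=19 t=30 v=7: → [24,32); WM=21
i=20 t=25 v=2: → [24,32); WM=29; [16,24) fires=25
i=21 t=28 v=7: → [24,32); WM=29
i=22 t=23 v=3: DROP (t<29-4); WM=29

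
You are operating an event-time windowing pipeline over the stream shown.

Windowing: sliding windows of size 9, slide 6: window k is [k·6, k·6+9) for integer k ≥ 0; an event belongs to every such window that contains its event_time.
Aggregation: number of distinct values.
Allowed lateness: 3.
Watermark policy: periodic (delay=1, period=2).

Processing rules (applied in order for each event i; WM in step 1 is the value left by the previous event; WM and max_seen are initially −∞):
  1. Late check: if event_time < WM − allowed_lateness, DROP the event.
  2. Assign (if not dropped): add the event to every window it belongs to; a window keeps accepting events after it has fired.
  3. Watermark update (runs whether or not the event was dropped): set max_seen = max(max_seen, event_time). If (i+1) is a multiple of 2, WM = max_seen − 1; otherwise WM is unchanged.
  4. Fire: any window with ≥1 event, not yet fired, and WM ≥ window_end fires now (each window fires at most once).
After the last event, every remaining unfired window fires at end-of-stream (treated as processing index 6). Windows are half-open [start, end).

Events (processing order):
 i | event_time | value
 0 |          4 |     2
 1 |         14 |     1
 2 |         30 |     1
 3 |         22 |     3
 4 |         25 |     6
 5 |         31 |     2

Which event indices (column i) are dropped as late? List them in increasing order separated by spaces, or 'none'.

4

i=0 t=4 v=2: → [0,9); WM=−∞
i=1 t=14 v=1: → [12,21),[6,15); WM=13; [0,9) fires=1
i=2 t=30 v=1: → [30,39),[24,33); WM=13
i=3 t=22 v=3: → [18,27); WM=29; [6,15) fires=1 [12,21) fires=1 [18,27) fires=1
i=4 t=25 v=6: DROP (t<29-3); WM=29
i=5 t=31 v=2: → [30,39),[24,33); WM=30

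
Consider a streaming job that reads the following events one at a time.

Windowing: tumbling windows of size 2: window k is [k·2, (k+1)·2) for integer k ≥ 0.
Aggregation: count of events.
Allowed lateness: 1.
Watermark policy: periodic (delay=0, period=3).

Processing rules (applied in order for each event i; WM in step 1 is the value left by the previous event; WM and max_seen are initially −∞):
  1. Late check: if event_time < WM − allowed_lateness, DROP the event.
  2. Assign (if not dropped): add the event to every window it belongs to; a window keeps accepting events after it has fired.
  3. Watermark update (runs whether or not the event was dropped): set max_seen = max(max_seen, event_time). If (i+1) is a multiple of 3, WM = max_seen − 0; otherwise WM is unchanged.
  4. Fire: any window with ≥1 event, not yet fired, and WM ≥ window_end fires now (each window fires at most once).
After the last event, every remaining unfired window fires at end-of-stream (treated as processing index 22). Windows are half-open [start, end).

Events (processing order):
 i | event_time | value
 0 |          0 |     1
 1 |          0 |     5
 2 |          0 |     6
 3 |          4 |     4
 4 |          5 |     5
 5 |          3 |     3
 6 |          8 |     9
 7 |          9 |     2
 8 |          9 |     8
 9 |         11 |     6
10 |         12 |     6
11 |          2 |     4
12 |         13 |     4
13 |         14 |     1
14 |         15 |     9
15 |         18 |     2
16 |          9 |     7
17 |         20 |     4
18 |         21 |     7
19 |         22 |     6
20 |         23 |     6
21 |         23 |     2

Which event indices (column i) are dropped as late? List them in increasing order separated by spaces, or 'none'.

11 16

i=0 t=0 v=1: → [0,2); WM=−∞
i=1 t=0 v=5: → [0,2); WM=−∞
i=2 t=0 v=6: → [0,2); WM=0
i=3 t=4 v=4: → [4,6); WM=0
i=4 t=5 v=5: → [4,6); WM=0
i=5 t=3 v=3: → [2,4); WM=5; [0,2) fires=3 [2,4) fires=1
i=6 t=8 v=9: → [8,10); WM=5
i=7 t=9 v=2: → [8,10); WM=5
i=8 t=9 v=8: → [8,10); WM=9; [4,6) fires=2
i=9 t=11 v=6: → [10,12); WM=9
i=10 t=12 v=6: → [12,14); WM=9
i=11 t=2 v=4: DROP (t<9-1); WM=12; [8,10) fires=3 [10,12) fires=1
i=12 t=13 v=4: → [12,14); WM=12
i=13 t=14 v=1: → [14,16); WM=12
i=14 t=15 v=9: → [14,16); WM=15; [12,14) fires=2
i=15 t=18 v=2: → [18,20); WM=15
i=16 t=9 v=7: DROP (t<15-1); WM=15
i=17 t=20 v=4: → [20,22); WM=20; [14,16) fires=2 [18,20) fires=1
i=18 t=21 v=7: → [20,22); WM=20
i=19 t=22 v=6: → [22,24); WM=20
i=20 t=23 v=6: → [22,24); WM=23; [20,22) fires=2
i=21 t=23 v=2: → [22,24); WM=23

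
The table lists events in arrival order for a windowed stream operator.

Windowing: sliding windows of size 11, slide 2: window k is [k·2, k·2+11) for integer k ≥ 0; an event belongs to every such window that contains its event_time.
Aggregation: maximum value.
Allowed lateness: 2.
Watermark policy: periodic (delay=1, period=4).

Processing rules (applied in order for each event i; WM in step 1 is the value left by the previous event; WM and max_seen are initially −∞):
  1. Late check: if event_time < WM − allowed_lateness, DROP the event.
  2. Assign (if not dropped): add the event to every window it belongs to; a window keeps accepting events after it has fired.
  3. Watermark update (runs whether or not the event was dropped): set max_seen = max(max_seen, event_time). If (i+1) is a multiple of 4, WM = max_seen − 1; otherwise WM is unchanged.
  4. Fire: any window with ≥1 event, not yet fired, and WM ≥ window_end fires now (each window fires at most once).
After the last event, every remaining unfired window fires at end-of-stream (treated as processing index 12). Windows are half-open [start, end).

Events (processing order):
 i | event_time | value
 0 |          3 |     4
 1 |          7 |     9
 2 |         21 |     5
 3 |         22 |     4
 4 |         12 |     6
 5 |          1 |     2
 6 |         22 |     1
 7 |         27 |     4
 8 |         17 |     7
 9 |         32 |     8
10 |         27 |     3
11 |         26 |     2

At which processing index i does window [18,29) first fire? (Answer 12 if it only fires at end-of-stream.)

11

i=0 t=3 v=4: → [2,13),[0,11); WM=−∞
i=1 t=7 v=9: → [6,17),[4,15),[2,13),[0,11); WM=−∞
i=2 t=21 v=5: → [20,31),[18,29),[16,27),[14,25),[12,23); WM=−∞
i=3 t=22 v=4: → [22,33),[20,31),[18,29),[16,27),[14,25),[12,23); WM=21; [0,11) fires=9 [2,13) fires=9 [4,15) fires=9 [6,17) fires=9
i=4 t=12 v=6: DROP (t<21-2); WM=21
i=5 t=1 v=2: DROP (t<21-2); WM=21
i=6 t=22 v=1: → [22,33),[20,31),[18,29),[16,27),[14,25),[12,23); WM=21
i=7 t=27 v=4: → [26,37),[24,35),[22,33),[20,31),[18,29); WM=26; [12,23) fires=5 [14,25) fires=5
i=8 t=17 v=7: DROP (t<26-2); WM=26
i=9 t=32 v=8: → [32,43),[30,41),[28,39),[26,37),[24,35),[22,33); WM=26
i=10 t=27 v=3: → [26,37),[24,35),[22,33),[20,31),[18,29); WM=26
i=11 t=26 v=2: → [26,37),[24,35),[22,33),[20,31),[18,29),[16,27); WM=31; [16,27) fires=5 [18,29) fires=5 [20,31) fires=5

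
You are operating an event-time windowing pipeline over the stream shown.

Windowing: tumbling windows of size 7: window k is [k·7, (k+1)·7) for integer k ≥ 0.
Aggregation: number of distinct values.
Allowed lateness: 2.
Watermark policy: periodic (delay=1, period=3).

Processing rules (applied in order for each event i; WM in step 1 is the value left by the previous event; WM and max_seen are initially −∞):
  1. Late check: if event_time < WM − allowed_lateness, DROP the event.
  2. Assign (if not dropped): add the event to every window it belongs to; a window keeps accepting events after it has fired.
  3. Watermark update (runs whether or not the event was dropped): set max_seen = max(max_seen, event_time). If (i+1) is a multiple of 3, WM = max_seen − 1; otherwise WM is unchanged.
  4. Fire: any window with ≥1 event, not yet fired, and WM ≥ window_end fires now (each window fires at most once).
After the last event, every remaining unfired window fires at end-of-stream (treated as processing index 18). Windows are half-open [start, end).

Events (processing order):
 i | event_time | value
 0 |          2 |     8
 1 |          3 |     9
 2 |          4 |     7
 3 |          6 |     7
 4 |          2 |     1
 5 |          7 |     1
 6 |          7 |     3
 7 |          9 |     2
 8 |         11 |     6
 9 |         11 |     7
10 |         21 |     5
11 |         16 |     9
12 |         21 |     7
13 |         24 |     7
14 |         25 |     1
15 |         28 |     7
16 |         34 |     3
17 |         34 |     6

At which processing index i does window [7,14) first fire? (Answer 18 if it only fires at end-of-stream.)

11

i=0 t=2 v=8: → [0,7); WM=−∞
i=1 t=3 v=9: → [0,7); WM=−∞
i=2 t=4 v=7: → [0,7); WM=3
i=3 t=6 v=7: → [0,7); WM=3
i=4 t=2 v=1: → [0,7); WM=3
i=5 t=7 v=1: → [7,14); WM=6
i=6 t=7 v=3: → [7,14); WM=6
i=7 t=9 v=2: → [7,14); WM=6
i=8 t=11 v=6: → [7,14); WM=10; [0,7) fires=4
i=9 t=11 v=7: → [7,14); WM=10
i=10 t=21 v=5: → [21,28); WM=10
i=11 t=16 v=9: → [14,21); WM=20; [7,14) fires=5
i=12 t=21 v=7: → [21,28); WM=20
i=13 t=24 v=7: → [21,28); WM=20
i=14 t=25 v=1: → [21,28); WM=24; [14,21) fires=1
i=15 t=28 v=7: → [28,35); WM=24
i=16 t=34 v=3: → [28,35); WM=24
i=17 t=34 v=6: → [28,35); WM=33; [21,28) fires=3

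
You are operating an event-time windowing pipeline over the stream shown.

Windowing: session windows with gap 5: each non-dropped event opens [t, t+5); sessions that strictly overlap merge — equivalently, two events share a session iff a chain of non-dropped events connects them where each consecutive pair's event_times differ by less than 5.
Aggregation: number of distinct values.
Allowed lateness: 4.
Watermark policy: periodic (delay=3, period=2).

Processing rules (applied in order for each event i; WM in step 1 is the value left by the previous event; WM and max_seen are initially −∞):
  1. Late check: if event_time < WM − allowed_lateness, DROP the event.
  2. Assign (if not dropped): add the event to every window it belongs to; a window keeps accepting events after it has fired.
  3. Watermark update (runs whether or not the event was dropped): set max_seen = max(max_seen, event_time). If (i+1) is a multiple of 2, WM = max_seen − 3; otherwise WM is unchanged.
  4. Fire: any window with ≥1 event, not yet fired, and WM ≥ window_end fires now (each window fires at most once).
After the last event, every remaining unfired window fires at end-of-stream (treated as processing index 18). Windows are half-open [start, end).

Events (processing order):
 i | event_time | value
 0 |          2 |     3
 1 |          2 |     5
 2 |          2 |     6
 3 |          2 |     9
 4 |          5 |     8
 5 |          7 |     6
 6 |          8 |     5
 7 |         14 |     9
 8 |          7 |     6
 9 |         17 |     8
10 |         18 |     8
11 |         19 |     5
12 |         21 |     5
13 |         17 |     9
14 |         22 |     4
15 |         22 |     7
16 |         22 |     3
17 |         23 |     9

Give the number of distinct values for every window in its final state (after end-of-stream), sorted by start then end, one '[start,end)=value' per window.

[2,13)=5 [14,28)=6

i=0 t=2 v=3: → [2,7); WM=−∞
i=1 t=2 v=5: → [2,7); WM=-1
i=2 t=2 v=6: → [2,7); WM=-1
i=3 t=2 v=9: → [2,7); WM=-1
i=4 t=5 v=8: → [2,10); WM=-1
i=5 t=7 v=6: → [2,12); WM=4
i=6 t=8 v=5: → [2,13); WM=4
i=7 t=14 v=9: → [14,19); WM=11
i=8 t=7 v=6: → [2,13); WM=11
i=9 t=17 v=8: → [14,22); WM=14
i=10 t=18 v=8: → [14,23); WM=14
i=11 t=19 v=5: → [14,24); WM=16
i=12 t=21 v=5: → [14,26); WM=16
i=13 t=17 v=9: → [14,26); WM=18
i=14 t=22 v=4: → [14,27); WM=18
i=15 t=22 v=7: → [14,27); WM=19
i=16 t=22 v=3: → [14,27); WM=19
i=17 t=23 v=9: → [14,28); WM=20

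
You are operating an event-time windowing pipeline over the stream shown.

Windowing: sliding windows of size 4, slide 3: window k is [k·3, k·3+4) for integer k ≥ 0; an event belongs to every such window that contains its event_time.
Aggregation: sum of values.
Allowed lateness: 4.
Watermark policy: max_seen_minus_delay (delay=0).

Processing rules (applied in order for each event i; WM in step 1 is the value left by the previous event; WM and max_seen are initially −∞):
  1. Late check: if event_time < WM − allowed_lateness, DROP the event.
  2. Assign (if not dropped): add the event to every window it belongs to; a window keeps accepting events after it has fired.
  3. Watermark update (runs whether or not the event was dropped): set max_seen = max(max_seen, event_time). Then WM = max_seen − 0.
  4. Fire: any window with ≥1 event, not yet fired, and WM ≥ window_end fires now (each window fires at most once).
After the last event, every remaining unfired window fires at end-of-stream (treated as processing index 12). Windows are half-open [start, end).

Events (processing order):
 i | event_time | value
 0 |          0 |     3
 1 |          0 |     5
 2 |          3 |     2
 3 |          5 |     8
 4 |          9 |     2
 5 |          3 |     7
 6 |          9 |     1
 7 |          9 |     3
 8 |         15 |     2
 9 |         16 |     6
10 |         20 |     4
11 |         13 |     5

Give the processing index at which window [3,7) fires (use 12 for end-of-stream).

i=0 t=0 v=3: → [0,4); WM=0
i=1 t=0 v=5: → [0,4); WM=0
i=2 t=3 v=2: → [3,7),[0,4); WM=3
i=3 t=5 v=8: → [3,7); WM=5; [0,4) fires=10
i=4 t=9 v=2: → [9,13),[6,10); WM=9; [3,7) fires=10
i=5 t=3 v=7: DROP (t<9-4); WM=9
i=6 t=9 v=1: → [9,13),[6,10); WM=9
i=7 t=9 v=3: → [9,13),[6,10); WM=9
i=8 t=15 v=2: → [15,19),[12,16); WM=15; [6,10) fires=6 [9,13) fires=6
i=9 t=16 v=6: → [15,19); WM=16; [12,16) fires=2
i=10 t=20 v=4: → [18,22); WM=20; [15,19) fires=8
i=11 t=13 v=5: DROP (t<20-4); WM=20

4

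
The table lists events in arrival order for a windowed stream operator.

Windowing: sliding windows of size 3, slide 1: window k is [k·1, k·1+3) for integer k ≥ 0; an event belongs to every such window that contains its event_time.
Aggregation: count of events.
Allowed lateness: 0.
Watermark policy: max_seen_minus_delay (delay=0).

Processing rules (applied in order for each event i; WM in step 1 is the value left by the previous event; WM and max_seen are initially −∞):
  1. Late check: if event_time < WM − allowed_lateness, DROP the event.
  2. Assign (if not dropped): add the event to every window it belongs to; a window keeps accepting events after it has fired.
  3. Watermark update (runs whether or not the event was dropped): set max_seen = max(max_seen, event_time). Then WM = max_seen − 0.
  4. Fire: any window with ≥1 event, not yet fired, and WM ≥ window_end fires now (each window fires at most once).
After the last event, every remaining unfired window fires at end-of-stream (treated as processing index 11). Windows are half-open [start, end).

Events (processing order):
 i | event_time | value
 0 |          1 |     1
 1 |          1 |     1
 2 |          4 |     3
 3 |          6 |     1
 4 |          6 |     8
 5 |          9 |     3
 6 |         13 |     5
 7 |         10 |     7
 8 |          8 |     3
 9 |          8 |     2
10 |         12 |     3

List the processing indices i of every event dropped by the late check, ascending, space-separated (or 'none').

7 8 9 10

i=0 t=1 v=1: → [1,4),[0,3); WM=1
i=1 t=1 v=1: → [1,4),[0,3); WM=1
i=2 t=4 v=3: → [4,7),[3,6),[2,5); WM=4; [0,3) fires=2 [1,4) fires=2
i=3 t=6 v=1: → [6,9),[5,8),[4,7); WM=6; [2,5) fires=1 [3,6) fires=1
i=4 t=6 v=8: → [6,9),[5,8),[4,7); WM=6
i=5 t=9 v=3: → [9,12),[8,11),[7,10); WM=9; [4,7) fires=3 [5,8) fires=2 [6,9) fires=2
i=6 t=13 v=5: → [13,16),[12,15),[11,14); WM=13; [7,10) fires=1 [8,11) fires=1 [9,12) fires=1
i=7 t=10 v=7: DROP (t<13-0); WM=13
i=8 t=8 v=3: DROP (t<13-0); WM=13
i=9 t=8 v=2: DROP (t<13-0); WM=13
i=10 t=12 v=3: DROP (t<13-0); WM=13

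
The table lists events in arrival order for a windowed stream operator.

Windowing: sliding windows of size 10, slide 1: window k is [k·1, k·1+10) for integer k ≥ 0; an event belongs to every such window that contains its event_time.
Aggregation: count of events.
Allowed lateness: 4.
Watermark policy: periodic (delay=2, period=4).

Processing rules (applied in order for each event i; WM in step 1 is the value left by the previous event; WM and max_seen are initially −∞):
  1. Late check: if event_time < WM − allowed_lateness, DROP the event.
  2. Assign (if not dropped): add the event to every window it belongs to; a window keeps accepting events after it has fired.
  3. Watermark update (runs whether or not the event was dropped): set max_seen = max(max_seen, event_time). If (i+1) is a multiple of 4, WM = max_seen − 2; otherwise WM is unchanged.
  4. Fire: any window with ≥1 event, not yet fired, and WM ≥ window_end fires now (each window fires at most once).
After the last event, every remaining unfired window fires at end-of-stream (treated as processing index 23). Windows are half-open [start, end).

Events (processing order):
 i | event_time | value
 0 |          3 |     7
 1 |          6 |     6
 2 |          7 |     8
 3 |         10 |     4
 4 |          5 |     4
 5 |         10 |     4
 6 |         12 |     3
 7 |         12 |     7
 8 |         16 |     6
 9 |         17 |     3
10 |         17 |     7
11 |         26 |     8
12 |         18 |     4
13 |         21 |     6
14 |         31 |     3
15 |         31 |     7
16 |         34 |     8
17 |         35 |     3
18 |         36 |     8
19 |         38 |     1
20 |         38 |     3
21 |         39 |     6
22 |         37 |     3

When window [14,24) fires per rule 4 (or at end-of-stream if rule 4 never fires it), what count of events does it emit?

3

i=0 t=3 v=7: → [3,13),[2,12),[1,11),[0,10); WM=−∞
i=1 t=6 v=6: → [6,16),[5,15),[4,14),[3,13),[2,12),[1,11),[0,10); WM=−∞
i=2 t=7 v=8: → [7,17),[6,16),[5,15),[4,14),[3,13),[2,12),[1,11),[0,10); WM=−∞
i=3 t=10 v=4: → [10,20),[9,19),[8,18),[7,17),[6,16),[5,15),[4,14),[3,13),[2,12),[1,11); WM=8
i=4 t=5 v=4: → [5,15),[4,14),[3,13),[2,12),[1,11),[0,10); WM=8
i=5 t=10 v=4: → [10,20),[9,19),[8,18),[7,17),[6,16),[5,15),[4,14),[3,13),[2,12),[1,11); WM=8
i=6 t=12 v=3: → [12,22),[11,21),[10,20),[9,19),[8,18),[7,17),[6,16),[5,15),[4,14),[3,13); WM=8
i=7 t=12 v=7: → [12,22),[11,21),[10,20),[9,19),[8,18),[7,17),[6,16),[5,15),[4,14),[3,13); WM=10; [0,10) fires=4
i=8 t=16 v=6: → [16,26),[15,25),[14,24),[13,23),[12,22),[11,21),[10,20),[9,19),[8,18),[7,17); WM=10
i=9 t=17 v=3: → [17,27),[16,26),[15,25),[14,24),[13,23),[12,22),[11,21),[10,20),[9,19),[8,18); WM=10
i=10 t=17 v=7: → [17,27),[16,26),[15,25),[14,24),[13,23),[12,22),[11,21),[10,20),[9,19),[8,18); WM=10
i=11 t=26 v=8: → [26,36),[25,35),[24,34),[23,33),[22,32),[21,31),[20,30),[19,29),[18,28),[17,27); WM=24; [1,11) fires=6 [2,12) fires=6 [3,13) fires=8 [4,14) fires=7 [5,15) fires=7 [6,16) fires=6 [7,17) fires=6 [8,18) fires=7 [9,19) fires=7 [10,20) fires=7 [11,21) fires=5 [12,22) fires=5 [13,23) fires=3 [14,24) fires=3
i=12 t=18 v=4: DROP (t<24-4); WM=24
i=13 t=21 v=6: → [21,31),[20,30),[19,29),[18,28),[17,27),[16,26),[15,25),[14,24),[13,23),[12,22); WM=24
i=14 t=31 v=3: → [31,41),[30,40),[29,39),[28,38),[27,37),[26,36),[25,35),[24,34),[23,33),[22,32); WM=24
i=15 t=31 v=7: → [31,41),[30,40),[29,39),[28,38),[27,37),[26,36),[25,35),[24,34),[23,33),[22,32); WM=29; [15,25) fires=4 [16,26) fires=4 [17,27) fires=4 [18,28) fires=2 [19,29) fires=2
i=16 t=34 v=8: → [34,44),[33,43),[32,42),[31,41),[30,40),[29,39),[28,38),[27,37),[26,36),[25,35); WM=29
i=17 t=35 v=3: → [35,45),[34,44),[33,43),[32,42),[31,41),[30,40),[29,39),[28,38),[27,37),[26,36); WM=29
i=18 t=36 v=8: → [36,46),[35,45),[34,44),[33,43),[32,42),[31,41),[30,40),[29,39),[28,38),[27,37); WM=29
i=19 t=38 v=1: → [38,48),[37,47),[36,46),[35,45),[34,44),[33,43),[32,42),[31,41),[30,40),[29,39); WM=36; [20,30) fires=2 [21,31) fires=2 [22,32) fires=3 [23,33) fires=3 [24,34) fires=3 [25,35) fires=4 [26,36) fires=5
i=20 t=38 v=3: → [38,48),[37,47),[36,46),[35,45),[34,44),[33,43),[32,42),[31,41),[30,40),[29,39); WM=36
i=21 t=39 v=6: → [39,49),[38,48),[37,47),[36,46),[35,45),[34,44),[33,43),[32,42),[31,41),[30,40); WM=36
i=22 t=37 v=3: → [37,47),[36,46),[35,45),[34,44),[33,43),[32,42),[31,41),[30,40),[29,39),[28,38); WM=36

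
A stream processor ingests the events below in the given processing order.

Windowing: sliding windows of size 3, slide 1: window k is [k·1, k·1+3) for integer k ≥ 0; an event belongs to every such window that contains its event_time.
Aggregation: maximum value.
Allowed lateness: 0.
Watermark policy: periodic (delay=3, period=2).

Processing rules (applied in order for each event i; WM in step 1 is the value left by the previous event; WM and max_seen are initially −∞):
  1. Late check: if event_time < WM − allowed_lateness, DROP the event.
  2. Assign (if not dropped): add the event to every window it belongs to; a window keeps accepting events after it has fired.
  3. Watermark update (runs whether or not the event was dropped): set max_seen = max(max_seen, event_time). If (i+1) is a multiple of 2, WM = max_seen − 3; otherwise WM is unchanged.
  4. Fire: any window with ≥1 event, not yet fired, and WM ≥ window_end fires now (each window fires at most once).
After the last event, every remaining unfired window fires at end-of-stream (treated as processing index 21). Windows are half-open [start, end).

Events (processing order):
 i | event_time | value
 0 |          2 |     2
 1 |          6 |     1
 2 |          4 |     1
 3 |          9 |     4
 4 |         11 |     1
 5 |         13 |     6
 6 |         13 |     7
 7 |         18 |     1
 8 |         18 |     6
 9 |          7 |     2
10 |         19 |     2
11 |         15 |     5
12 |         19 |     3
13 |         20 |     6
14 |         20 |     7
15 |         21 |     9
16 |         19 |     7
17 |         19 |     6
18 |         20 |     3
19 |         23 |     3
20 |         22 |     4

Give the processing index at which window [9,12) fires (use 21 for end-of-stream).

i=0 t=2 v=2: → [2,5),[1,4),[0,3); WM=−∞
i=1 t=6 v=1: → [6,9),[5,8),[4,7); WM=3; [0,3) fires=2
i=2 t=4 v=1: → [4,7),[3,6),[2,5); WM=3
i=3 t=9 v=4: → [9,12),[8,11),[7,10); WM=6; [1,4) fires=2 [2,5) fires=2 [3,6) fires=1
i=4 t=11 v=1: → [11,14),[10,13),[9,12); WM=6
i=5 t=13 v=6: → [13,16),[12,15),[11,14); WM=10; [4,7) fires=1 [5,8) fires=1 [6,9) fires=1 [7,10) fires=4
i=6 t=13 v=7: → [13,16),[12,15),[11,14); WM=10
i=7 t=18 v=1: → [18,21),[17,20),[16,19); WM=15; [8,11) fires=4 [9,12) fires=4 [10,13) fires=1 [11,14) fires=7 [12,15) fires=7
i=8 t=18 v=6: → [18,21),[17,20),[16,19); WM=15
i=9 t=7 v=2: DROP (t<15-0); WM=15
i=10 t=19 v=2: → [19,22),[18,21),[17,20); WM=15
i=11 t=15 v=5: → [15,18),[14,17),[13,16); WM=16; [13,16) fires=7
i=12 t=19 v=3: → [19,22),[18,21),[17,20); WM=16
i=13 t=20 v=6: → [20,23),[19,22),[18,21); WM=17; [14,17) fires=5
i=14 t=20 v=7: → [20,23),[19,22),[18,21); WM=17
i=15 t=21 v=9: → [21,24),[20,23),[19,22); WM=18; [15,18) fires=5
i=16 t=19 v=7: → [19,22),[18,21),[17,20); WM=18
i=17 t=19 v=6: → [19,22),[18,21),[17,20); WM=18
i=18 t=20 v=3: → [20,23),[19,22),[18,21); WM=18
i=19 t=23 v=3: → [23,26),[22,25),[21,24); WM=20; [16,19) fires=6 [17,20) fires=7
i=20 t=22 v=4: → [22,25),[21,24),[20,23); WM=20

7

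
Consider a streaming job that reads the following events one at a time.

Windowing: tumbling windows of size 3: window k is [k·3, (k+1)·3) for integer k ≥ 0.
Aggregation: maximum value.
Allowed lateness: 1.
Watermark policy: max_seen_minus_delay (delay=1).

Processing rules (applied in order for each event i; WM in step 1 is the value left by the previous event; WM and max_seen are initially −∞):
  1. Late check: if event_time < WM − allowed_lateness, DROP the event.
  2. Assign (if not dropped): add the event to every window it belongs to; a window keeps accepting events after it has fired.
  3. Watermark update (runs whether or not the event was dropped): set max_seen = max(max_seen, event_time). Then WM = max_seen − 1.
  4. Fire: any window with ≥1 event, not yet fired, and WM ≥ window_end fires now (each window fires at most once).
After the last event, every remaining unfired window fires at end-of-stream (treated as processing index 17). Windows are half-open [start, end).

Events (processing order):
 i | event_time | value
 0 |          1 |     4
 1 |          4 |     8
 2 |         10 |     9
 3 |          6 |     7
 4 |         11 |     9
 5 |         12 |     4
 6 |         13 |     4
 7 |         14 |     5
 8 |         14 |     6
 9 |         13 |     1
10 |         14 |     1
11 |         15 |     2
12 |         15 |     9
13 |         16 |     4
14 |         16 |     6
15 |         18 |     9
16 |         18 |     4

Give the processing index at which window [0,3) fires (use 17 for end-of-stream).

i=0 t=1 v=4: → [0,3); WM=0
i=1 t=4 v=8: → [3,6); WM=3; [0,3) fires=4
i=2 t=10 v=9: → [9,12); WM=9; [3,6) fires=8
i=3 t=6 v=7: DROP (t<9-1); WM=9
i=4 t=11 v=9: → [9,12); WM=10
i=5 t=12 v=4: → [12,15); WM=11
i=6 t=13 v=4: → [12,15); WM=12; [9,12) fires=9
i=7 t=14 v=5: → [12,15); WM=13
i=8 t=14 v=6: → [12,15); WM=13
i=9 t=13 v=1: → [12,15); WM=13
i=10 t=14 v=1: → [12,15); WM=13
i=11 t=15 v=2: → [15,18); WM=14
i=12 t=15 v=9: → [15,18); WM=14
i=13 t=16 v=4: → [15,18); WM=15; [12,15) fires=6
i=14 t=16 v=6: → [15,18); WM=15
i=15 t=18 v=9: → [18,21); WM=17
i=16 t=18 v=4: → [18,21); WM=17

1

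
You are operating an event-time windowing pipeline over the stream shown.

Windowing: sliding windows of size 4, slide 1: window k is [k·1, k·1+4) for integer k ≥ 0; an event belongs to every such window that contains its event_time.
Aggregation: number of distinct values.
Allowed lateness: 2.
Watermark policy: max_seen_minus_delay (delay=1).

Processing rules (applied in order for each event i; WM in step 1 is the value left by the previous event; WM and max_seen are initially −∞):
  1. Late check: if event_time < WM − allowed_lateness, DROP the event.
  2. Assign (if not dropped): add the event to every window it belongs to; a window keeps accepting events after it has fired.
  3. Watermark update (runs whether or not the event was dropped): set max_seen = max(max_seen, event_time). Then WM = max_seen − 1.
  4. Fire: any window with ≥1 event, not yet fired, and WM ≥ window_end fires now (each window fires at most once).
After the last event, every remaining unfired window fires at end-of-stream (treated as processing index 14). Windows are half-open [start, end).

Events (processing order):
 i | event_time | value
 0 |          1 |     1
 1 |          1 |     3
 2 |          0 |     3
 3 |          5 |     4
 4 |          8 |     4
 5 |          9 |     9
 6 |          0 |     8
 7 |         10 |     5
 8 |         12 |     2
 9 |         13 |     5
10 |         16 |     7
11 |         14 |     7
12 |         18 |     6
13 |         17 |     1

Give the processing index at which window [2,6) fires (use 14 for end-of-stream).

i=0 t=1 v=1: → [1,5),[0,4); WM=0
i=1 t=1 v=3: → [1,5),[0,4); WM=0
i=2 t=0 v=3: → [0,4); WM=0
i=3 t=5 v=4: → [5,9),[4,8),[3,7),[2,6); WM=4; [0,4) fires=2
i=4 t=8 v=4: → [8,12),[7,11),[6,10),[5,9); WM=7; [1,5) fires=2 [2,6) fires=1 [3,7) fires=1
i=5 t=9 v=9: → [9,13),[8,12),[7,11),[6,10); WM=8; [4,8) fires=1
i=6 t=0 v=8: DROP (t<8-2); WM=8
i=7 t=10 v=5: → [10,14),[9,13),[8,12),[7,11); WM=9; [5,9) fires=1
i=8 t=12 v=2: → [12,16),[11,15),[10,14),[9,13); WM=11; [6,10) fires=2 [7,11) fires=3
i=9 t=13 v=5: → [13,17),[12,16),[11,15),[10,14); WM=12; [8,12) fires=3
i=10 t=16 v=7: → [16,20),[15,19),[14,18),[13,17); WM=15; [9,13) fires=3 [10,14) fires=2 [11,15) fires=2
i=11 t=14 v=7: → [14,18),[13,17),[12,16),[11,15); WM=15
i=12 t=18 v=6: → [18,22),[17,21),[16,20),[15,19); WM=17; [12,16) fires=3 [13,17) fires=2
i=13 t=17 v=1: → [17,21),[16,20),[15,19),[14,18); WM=17

4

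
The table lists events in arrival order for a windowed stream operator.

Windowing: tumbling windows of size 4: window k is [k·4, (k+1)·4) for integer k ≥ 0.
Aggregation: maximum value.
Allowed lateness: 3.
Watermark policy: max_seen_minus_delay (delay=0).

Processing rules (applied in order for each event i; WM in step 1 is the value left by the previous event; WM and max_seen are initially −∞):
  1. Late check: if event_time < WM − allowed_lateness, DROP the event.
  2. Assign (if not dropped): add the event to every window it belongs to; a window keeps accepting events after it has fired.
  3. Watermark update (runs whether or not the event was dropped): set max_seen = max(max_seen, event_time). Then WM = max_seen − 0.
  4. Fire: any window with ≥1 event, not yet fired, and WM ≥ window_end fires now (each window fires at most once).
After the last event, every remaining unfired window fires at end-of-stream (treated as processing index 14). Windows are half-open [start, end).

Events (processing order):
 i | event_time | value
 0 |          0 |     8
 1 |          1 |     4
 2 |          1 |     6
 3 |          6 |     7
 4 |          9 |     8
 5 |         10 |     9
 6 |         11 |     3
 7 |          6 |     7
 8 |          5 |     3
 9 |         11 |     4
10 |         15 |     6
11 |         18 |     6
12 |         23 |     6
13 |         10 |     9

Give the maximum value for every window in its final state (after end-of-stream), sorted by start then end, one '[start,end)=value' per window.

[0,4)=8 [4,8)=7 [8,12)=9 [12,16)=6 [16,20)=6 [20,24)=6

i=0 t=0 v=8: → [0,4); WM=0
i=1 t=1 v=4: → [0,4); WM=1
i=2 t=1 v=6: → [0,4); WM=1
i=3 t=6 v=7: → [4,8); WM=6; [0,4) fires=8
i=4 t=9 v=8: → [8,12); WM=9; [4,8) fires=7
i=5 t=10 v=9: → [8,12); WM=10
i=6 t=11 v=3: → [8,12); WM=11
i=7 t=6 v=7: DROP (t<11-3); WM=11
i=8 t=5 v=3: DROP (t<11-3); WM=11
i=9 t=11 v=4: → [8,12); WM=11
i=10 t=15 v=6: → [12,16); WM=15; [8,12) fires=9
i=11 t=18 v=6: → [16,20); WM=18; [12,16) fires=6
i=12 t=23 v=6: → [20,24); WM=23; [16,20) fires=6
i=13 t=10 v=9: DROP (t<23-3); WM=23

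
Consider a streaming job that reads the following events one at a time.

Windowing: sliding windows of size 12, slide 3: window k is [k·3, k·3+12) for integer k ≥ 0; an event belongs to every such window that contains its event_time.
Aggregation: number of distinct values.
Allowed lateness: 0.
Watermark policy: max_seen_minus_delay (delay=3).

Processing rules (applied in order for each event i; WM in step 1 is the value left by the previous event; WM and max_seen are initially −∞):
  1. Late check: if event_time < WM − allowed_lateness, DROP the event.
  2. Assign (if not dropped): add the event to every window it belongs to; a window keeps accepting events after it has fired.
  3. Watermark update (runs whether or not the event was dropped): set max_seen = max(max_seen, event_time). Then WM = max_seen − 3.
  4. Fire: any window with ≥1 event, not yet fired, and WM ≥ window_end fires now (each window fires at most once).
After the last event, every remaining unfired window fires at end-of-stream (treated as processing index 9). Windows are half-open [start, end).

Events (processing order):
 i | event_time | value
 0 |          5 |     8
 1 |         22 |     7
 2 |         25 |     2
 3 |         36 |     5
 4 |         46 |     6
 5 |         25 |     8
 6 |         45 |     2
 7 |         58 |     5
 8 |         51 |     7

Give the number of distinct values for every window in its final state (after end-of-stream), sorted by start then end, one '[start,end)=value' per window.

i=0 t=5 v=8: → [3,15),[0,12); WM=2
i=1 t=22 v=7: → [21,33),[18,30),[15,27),[12,24); WM=19; [0,12) fires=1 [3,15) fires=1
i=2 t=25 v=2: → [24,36),[21,33),[18,30),[15,27); WM=22
i=3 t=36 v=5: → [36,48),[33,45),[30,42),[27,39); WM=33; [12,24) fires=1 [15,27) fires=2 [18,30) fires=2 [21,33) fires=2
i=4 t=46 v=6: → [45,57),[42,54),[39,51),[36,48); WM=43; [24,36) fires=1 [27,39) fires=1 [30,42) fires=1
i=5 t=25 v=8: DROP (t<43-0); WM=43
i=6 t=45 v=2: → [45,57),[42,54),[39,51),[36,48); WM=43
i=7 t=58 v=5: → [57,69),[54,66),[51,63),[48,60); WM=55; [33,45) fires=1 [36,48) fires=3 [39,51) fires=2 [42,54) fires=2
i=8 t=51 v=7: DROP (t<55-0); WM=55

[0,12)=1 [3,15)=1 [12,24)=1 [15,27)=2 [18,30)=2 [21,33)=2 [24,36)=1 [27,39)=1 [30,42)=1 [33,45)=1 [36,48)=3 [39,51)=2 [42,54)=2 [45,57)=2 [48,60)=1 [51,63)=1 [54,66)=1 [57,69)=1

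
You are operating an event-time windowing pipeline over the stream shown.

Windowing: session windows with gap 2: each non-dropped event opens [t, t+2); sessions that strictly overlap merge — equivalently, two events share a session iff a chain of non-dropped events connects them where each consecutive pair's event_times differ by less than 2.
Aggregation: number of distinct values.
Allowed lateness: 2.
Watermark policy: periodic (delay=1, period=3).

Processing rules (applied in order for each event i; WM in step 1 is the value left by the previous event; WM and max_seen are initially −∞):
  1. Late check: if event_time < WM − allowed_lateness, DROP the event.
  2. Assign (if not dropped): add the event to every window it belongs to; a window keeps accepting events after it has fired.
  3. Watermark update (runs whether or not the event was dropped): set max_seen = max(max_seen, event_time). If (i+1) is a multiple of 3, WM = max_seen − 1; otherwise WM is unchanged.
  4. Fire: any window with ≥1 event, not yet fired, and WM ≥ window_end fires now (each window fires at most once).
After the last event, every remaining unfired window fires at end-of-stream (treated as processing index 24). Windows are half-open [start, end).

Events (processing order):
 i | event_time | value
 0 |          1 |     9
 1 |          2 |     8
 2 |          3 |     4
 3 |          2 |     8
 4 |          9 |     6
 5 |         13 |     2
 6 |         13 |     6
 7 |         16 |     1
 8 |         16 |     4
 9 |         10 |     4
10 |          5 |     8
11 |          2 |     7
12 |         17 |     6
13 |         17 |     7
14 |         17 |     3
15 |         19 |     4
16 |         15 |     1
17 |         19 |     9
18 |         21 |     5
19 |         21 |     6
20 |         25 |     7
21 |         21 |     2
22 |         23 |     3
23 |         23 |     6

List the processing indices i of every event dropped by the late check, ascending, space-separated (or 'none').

i=0 t=1 v=9: → [1,3); WM=−∞
i=1 t=2 v=8: → [1,4); WM=−∞
i=2 t=3 v=4: → [1,5); WM=2
i=3 t=2 v=8: → [1,5); WM=2
i=4 t=9 v=6: → [9,11); WM=2
i=5 t=13 v=2: → [13,15); WM=12
i=6 t=13 v=6: → [13,15); WM=12
i=7 t=16 v=1: → [16,18); WM=12
i=8 t=16 v=4: → [16,18); WM=15
i=9 t=10 v=4: DROP (t<15-2); WM=15
i=10 t=5 v=8: DROP (t<15-2); WM=15
i=11 t=2 v=7: DROP (t<15-2); WM=15
i=12 t=17 v=6: → [16,19); WM=15
i=13 t=17 v=7: → [16,19); WM=15
i=14 t=17 v=3: → [16,19); WM=16
i=15 t=19 v=4: → [19,21); WM=16
i=16 t=15 v=1: → [15,19); WM=16
i=17 t=19 v=9: → [19,21); WM=18
i=18 t=21 v=5: → [21,23); WM=18
i=19 t=21 v=6: → [21,23); WM=18
i=20 t=25 v=7: → [25,27); WM=24
i=21 t=21 v=2: DROP (t<24-2); WM=24
i=22 t=23 v=3: → [23,25); WM=24
i=23 t=23 v=6: → [23,25); WM=24

9 10 11 21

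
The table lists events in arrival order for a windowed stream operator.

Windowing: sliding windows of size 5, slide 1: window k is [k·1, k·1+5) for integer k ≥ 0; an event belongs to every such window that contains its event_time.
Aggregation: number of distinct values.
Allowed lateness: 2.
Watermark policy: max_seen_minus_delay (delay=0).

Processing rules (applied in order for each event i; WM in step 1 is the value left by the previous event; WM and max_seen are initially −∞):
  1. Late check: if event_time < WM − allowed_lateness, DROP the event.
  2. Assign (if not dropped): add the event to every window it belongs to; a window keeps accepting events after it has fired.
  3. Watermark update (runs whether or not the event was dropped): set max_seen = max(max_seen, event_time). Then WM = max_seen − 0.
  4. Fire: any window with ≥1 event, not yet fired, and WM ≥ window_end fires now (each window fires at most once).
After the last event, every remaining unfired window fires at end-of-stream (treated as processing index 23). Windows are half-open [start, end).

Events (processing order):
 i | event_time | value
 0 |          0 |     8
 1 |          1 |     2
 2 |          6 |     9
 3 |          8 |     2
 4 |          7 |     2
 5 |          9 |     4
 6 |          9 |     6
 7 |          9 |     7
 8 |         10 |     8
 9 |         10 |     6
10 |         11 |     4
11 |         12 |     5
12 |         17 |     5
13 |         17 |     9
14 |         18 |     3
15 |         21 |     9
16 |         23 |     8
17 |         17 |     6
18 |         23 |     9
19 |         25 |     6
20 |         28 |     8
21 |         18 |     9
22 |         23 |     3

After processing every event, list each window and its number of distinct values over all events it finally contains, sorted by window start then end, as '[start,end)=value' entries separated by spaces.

[0,5)=2 [1,6)=1 [2,7)=1 [3,8)=2 [4,9)=2 [5,10)=5 [6,11)=6 [7,12)=5 [8,13)=6 [9,14)=5 [10,15)=4 [11,16)=2 [12,17)=1 [13,18)=2 [14,19)=3 [15,20)=3 [16,21)=3 [17,22)=3 [18,23)=2 [19,24)=2 [20,25)=2 [21,26)=3 [22,27)=3 [23,28)=3 [24,29)=2 [25,30)=2 [26,31)=1 [27,32)=1 [28,33)=1

i=0 t=0 v=8: → [0,5); WM=0
i=1 t=1 v=2: → [1,6),[0,5); WM=1
i=2 t=6 v=9: → [6,11),[5,10),[4,9),[3,8),[2,7); WM=6; [0,5) fires=2 [1,6) fires=1
i=3 t=8 v=2: → [8,13),[7,12),[6,11),[5,10),[4,9); WM=8; [2,7) fires=1 [3,8) fires=1
i=4 t=7 v=2: → [7,12),[6,11),[5,10),[4,9),[3,8); WM=8
i=5 t=9 v=4: → [9,14),[8,13),[7,12),[6,11),[5,10); WM=9; [4,9) fires=2
i=6 t=9 v=6: → [9,14),[8,13),[7,12),[6,11),[5,10); WM=9
i=7 t=9 v=7: → [9,14),[8,13),[7,12),[6,11),[5,10); WM=9
i=8 t=10 v=8: → [10,15),[9,14),[8,13),[7,12),[6,11); WM=10; [5,10) fires=5
i=9 t=10 v=6: → [10,15),[9,14),[8,13),[7,12),[6,11); WM=10
i=10 t=11 v=4: → [11,16),[10,15),[9,14),[8,13),[7,12); WM=11; [6,11) fires=6
i=11 t=12 v=5: → [12,17),[11,16),[10,15),[9,14),[8,13); WM=12; [7,12) fires=5
i=12 t=17 v=5: → [17,22),[16,21),[15,20),[14,19),[13,18); WM=17; [8,13) fires=6 [9,14) fires=5 [10,15) fires=4 [11,16) fires=2 [12,17) fires=1
i=13 t=17 v=9: → [17,22),[16,21),[15,20),[14,19),[13,18); WM=17
i=14 t=18 v=3: → [18,23),[17,22),[16,21),[15,20),[14,19); WM=18; [13,18) fires=2
i=15 t=21 v=9: → [21,26),[20,25),[19,24),[18,23),[17,22); WM=21; [14,19) fires=3 [15,20) fires=3 [16,21) fires=3
i=16 t=23 v=8: → [23,28),[22,27),[21,26),[20,25),[19,24); WM=23; [17,22) fires=3 [18,23) fires=2
i=17 t=17 v=6: DROP (t<23-2); WM=23
i=18 t=23 v=9: → [23,28),[22,27),[21,26),[20,25),[19,24); WM=23
i=19 t=25 v=6: → [25,30),[24,29),[23,28),[22,27),[21,26); WM=25; [19,24) fires=2 [20,25) fires=2
i=20 t=28 v=8: → [28,33),[27,32),[26,31),[25,30),[24,29); WM=28; [21,26) fires=3 [22,27) fires=3 [23,28) fires=3
i=21 t=18 v=9: DROP (t<28-2); WM=28
i=22 t=23 v=3: DROP (t<28-2); WM=28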